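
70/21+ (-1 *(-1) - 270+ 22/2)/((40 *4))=413/240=1.72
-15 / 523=-0.03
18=18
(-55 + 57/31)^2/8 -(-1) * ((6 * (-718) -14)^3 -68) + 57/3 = -77584983779929/961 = -80733593943.73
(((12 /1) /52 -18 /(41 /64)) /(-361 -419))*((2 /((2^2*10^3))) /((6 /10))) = 0.00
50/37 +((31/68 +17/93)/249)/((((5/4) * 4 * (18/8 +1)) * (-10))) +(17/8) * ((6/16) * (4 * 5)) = 17.29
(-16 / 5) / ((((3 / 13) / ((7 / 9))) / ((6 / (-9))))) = 2912 / 405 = 7.19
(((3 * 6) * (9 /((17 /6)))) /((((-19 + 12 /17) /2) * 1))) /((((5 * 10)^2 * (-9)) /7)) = 378 /194375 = 0.00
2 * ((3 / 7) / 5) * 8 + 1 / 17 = 851 / 595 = 1.43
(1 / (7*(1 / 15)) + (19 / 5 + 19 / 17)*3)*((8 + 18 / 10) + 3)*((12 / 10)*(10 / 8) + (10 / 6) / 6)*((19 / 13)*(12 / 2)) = 130394112 / 38675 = 3371.53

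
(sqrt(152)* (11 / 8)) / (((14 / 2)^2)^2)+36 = 11* sqrt(38) / 9604+36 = 36.01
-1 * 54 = -54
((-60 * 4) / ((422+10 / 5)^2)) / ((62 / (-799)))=11985 / 696632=0.02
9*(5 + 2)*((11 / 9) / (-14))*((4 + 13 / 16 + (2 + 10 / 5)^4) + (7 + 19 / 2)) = -48807 / 32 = -1525.22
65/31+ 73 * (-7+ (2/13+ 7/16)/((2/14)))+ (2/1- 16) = -220.73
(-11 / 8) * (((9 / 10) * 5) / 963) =-11 / 1712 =-0.01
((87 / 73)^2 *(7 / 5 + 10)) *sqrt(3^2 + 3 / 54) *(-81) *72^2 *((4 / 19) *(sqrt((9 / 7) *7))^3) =-116298831.78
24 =24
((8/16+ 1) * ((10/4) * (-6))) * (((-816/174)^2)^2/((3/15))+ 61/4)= -54757.82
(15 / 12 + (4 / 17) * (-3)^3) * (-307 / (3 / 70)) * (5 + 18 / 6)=14914060 / 51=292432.55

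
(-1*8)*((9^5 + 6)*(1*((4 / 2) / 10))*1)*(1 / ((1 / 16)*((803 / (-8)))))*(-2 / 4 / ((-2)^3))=755904 / 803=941.35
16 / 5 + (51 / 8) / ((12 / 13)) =1617 / 160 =10.11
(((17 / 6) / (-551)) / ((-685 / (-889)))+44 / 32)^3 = 1904273822141597752327 / 743293330893451584000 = 2.56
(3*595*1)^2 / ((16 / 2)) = 3186225 / 8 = 398278.12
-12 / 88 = -3 / 22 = -0.14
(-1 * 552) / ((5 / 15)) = -1656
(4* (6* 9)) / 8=27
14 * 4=56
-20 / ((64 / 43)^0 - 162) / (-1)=-20 / 161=-0.12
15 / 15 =1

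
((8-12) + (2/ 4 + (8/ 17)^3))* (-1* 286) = 971.19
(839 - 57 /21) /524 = 2927 /1834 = 1.60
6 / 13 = 0.46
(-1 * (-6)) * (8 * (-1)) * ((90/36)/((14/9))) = -540/7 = -77.14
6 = 6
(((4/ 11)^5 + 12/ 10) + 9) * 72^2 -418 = 42269253074/ 805255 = 52491.76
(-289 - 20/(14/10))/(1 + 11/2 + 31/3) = -12738/707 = -18.02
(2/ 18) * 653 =653/ 9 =72.56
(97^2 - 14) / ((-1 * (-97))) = 96.86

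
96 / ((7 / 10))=960 / 7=137.14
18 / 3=6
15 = 15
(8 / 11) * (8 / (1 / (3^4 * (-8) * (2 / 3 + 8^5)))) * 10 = -13589821440 / 11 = -1235438312.73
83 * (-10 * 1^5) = -830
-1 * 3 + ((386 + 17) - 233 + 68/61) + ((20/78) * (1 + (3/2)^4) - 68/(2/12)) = -4535911/19032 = -238.33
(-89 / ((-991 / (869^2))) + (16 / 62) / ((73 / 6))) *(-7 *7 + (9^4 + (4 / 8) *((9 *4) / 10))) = 990714841793011 / 2242633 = 441764141.43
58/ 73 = 0.79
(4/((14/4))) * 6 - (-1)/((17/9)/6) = 1194/119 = 10.03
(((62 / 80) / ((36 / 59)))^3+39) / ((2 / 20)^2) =122571821789 / 29859840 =4104.91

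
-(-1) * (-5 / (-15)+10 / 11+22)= 767 / 33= 23.24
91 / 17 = 5.35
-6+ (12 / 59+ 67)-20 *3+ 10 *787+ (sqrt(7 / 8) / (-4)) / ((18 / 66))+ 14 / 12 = 7871.51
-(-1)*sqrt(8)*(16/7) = 32*sqrt(2)/7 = 6.46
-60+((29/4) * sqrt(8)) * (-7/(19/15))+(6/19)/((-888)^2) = -173.32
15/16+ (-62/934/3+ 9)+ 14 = 536087/22416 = 23.92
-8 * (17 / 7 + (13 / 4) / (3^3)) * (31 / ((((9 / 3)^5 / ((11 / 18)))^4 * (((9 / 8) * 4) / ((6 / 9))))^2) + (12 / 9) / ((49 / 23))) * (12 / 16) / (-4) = 360733156975844612344379818856332585 / 150752454446122468126418206415793024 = 2.39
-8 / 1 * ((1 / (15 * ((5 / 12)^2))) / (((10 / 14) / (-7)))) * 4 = 75264 / 625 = 120.42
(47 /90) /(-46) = -47 /4140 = -0.01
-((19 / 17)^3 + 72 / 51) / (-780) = 2759 / 766428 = 0.00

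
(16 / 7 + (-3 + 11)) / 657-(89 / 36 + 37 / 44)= -166816 / 50589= -3.30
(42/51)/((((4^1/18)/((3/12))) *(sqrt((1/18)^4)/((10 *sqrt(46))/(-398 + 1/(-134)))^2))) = 60213650400/6907850159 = 8.72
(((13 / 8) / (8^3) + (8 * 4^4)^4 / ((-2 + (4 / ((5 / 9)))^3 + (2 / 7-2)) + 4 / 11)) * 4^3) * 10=1733885856537756668515 / 56964192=30438171694557.81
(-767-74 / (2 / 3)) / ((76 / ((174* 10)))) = -381930 / 19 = -20101.58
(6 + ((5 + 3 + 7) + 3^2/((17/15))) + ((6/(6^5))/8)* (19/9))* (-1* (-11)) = 505008097/1586304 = 318.36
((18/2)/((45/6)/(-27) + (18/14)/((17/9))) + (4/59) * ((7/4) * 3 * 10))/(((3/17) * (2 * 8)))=934031/101834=9.17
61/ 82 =0.74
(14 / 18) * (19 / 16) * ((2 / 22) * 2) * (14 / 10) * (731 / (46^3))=680561 / 385450560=0.00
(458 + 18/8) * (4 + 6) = 9205/2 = 4602.50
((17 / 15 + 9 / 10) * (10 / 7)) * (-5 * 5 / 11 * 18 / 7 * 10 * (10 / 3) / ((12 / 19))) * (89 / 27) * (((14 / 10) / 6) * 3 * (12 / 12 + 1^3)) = -25787750 / 6237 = -4134.64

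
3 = 3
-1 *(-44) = 44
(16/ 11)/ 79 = 16/ 869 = 0.02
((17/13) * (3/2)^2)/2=153/104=1.47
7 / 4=1.75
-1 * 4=-4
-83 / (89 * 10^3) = -0.00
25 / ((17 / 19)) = 475 / 17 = 27.94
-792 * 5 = -3960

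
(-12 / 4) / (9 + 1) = -3 / 10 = -0.30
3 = 3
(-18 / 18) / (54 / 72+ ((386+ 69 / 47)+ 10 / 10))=-188 / 73173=-0.00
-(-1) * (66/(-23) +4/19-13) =-6843/437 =-15.66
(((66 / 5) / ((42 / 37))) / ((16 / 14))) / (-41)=-407 / 1640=-0.25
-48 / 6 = -8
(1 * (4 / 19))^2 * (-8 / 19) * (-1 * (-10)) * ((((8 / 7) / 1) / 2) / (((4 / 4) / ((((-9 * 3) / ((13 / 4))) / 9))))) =61440 / 624169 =0.10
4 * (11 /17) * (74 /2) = 1628 /17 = 95.76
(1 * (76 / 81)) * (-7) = -6.57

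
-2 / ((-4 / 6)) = 3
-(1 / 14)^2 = -1 / 196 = -0.01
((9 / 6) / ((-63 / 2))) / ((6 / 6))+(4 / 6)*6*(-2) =-169 / 21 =-8.05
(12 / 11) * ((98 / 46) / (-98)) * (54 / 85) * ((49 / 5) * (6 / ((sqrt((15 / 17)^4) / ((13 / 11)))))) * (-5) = 2339064 / 347875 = 6.72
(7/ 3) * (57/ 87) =133/ 87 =1.53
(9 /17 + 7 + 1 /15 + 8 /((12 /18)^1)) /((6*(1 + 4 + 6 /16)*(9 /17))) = 19988 /17415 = 1.15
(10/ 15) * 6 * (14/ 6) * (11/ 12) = 77/ 9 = 8.56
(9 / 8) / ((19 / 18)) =81 / 76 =1.07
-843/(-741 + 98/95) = 80085/70297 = 1.14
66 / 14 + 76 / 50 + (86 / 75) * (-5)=263 / 525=0.50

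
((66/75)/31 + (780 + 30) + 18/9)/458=314661/177475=1.77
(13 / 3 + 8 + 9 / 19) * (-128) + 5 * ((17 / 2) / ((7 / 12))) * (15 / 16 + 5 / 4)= -674845 / 456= -1479.92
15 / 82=0.18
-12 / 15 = -4 / 5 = -0.80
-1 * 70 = -70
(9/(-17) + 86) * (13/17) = 18889/289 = 65.36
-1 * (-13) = 13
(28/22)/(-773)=-14/8503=-0.00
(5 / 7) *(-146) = -730 / 7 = -104.29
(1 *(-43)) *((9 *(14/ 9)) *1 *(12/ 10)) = -3612/ 5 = -722.40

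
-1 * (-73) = 73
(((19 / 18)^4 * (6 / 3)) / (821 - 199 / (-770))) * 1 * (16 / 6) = 0.01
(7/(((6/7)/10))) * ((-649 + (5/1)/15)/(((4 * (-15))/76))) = 1811726/27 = 67100.96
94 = 94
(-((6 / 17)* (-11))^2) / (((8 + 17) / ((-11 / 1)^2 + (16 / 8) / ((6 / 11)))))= -31944 / 425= -75.16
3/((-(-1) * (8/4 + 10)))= 1/4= 0.25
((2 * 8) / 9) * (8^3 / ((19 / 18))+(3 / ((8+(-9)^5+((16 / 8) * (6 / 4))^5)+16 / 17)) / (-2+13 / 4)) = 122824693664 / 142435875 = 862.32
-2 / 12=-1 / 6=-0.17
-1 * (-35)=35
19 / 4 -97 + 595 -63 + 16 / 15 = 26449 / 60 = 440.82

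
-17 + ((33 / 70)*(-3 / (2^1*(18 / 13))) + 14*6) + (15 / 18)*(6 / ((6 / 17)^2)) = 268703 / 2520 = 106.63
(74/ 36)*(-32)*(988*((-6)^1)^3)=14037504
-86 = -86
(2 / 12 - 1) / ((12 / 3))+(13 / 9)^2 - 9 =-4615 / 648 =-7.12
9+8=17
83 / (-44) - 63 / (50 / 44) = -63059 / 1100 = -57.33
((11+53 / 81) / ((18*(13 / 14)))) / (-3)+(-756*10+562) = -198966746 / 28431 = -6998.23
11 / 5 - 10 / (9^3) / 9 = 72121 / 32805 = 2.20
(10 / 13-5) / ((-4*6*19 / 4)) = 55 / 1482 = 0.04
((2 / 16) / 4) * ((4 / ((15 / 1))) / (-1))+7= 839 / 120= 6.99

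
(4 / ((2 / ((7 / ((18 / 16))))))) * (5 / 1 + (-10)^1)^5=-350000 / 9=-38888.89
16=16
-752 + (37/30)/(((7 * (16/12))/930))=-17615/28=-629.11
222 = 222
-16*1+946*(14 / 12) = 3263 / 3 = 1087.67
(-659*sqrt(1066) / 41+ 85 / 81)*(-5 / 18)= -425 / 1458+ 3295*sqrt(1066) / 738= 145.48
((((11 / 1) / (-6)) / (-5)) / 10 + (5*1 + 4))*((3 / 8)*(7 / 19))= 18977 / 15200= 1.25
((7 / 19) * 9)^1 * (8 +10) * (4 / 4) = 1134 / 19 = 59.68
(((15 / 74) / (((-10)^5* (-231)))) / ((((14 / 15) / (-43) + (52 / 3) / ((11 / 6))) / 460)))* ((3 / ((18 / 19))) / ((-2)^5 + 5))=-18791 / 374410814400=-0.00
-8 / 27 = -0.30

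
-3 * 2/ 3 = -2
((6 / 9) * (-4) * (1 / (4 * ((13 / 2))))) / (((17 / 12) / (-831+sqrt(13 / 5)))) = 13296 / 221 - 16 * sqrt(65) / 1105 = 60.05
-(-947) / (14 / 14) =947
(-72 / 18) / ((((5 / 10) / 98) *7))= -112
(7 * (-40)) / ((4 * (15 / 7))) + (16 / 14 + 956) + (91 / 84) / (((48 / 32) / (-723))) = 16897 / 42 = 402.31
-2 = -2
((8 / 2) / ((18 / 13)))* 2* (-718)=-37336 / 9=-4148.44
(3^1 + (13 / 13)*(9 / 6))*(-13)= -117 / 2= -58.50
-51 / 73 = -0.70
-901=-901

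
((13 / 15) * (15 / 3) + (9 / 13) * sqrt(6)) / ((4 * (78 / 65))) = 15 * sqrt(6) / 104 + 65 / 72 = 1.26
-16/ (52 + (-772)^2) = -4/ 149009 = -0.00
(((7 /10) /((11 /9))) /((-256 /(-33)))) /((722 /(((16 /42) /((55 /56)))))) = 63 /1588400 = 0.00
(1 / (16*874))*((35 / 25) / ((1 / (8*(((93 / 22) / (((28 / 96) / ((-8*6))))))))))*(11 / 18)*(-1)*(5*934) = 694896 / 437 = 1590.15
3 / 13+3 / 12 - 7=-6.52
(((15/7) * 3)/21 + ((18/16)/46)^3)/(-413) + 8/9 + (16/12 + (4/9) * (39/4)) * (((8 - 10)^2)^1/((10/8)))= 863269562394859/45383930081280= 19.02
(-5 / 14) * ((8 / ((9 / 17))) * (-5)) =1700 / 63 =26.98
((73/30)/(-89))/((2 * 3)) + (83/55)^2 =22028191/9692100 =2.27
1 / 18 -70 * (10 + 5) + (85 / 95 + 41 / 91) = -32634503 / 31122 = -1048.60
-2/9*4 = -8/9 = -0.89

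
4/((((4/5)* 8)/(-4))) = -5/2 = -2.50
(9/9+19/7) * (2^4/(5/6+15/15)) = 2496/77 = 32.42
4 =4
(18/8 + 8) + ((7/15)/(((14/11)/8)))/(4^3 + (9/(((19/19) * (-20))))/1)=157037/15252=10.30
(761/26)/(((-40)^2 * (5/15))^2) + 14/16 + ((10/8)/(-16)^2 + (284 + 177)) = 30742731849/66560000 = 461.88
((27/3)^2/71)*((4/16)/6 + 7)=8.03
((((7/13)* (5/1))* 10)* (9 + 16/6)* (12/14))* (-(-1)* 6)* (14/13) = 294000/169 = 1739.64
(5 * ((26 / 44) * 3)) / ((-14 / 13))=-2535 / 308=-8.23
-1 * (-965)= 965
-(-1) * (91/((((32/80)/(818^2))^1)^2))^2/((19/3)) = 194531754351708339123042030000/19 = 10238513386932017848581160000.00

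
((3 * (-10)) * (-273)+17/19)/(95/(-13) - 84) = -2023151/22553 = -89.71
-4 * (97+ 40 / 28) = -2756 / 7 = -393.71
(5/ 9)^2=25/ 81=0.31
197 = 197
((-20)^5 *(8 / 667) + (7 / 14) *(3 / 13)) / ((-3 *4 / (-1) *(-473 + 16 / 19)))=12646361981 / 1866900984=6.77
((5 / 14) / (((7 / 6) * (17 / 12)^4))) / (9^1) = 34560 / 4092529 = 0.01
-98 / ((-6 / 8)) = 392 / 3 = 130.67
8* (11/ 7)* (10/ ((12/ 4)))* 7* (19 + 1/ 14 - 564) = -1118920/ 7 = -159845.71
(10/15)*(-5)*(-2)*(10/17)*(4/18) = 400/459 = 0.87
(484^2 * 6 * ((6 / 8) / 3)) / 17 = 351384 / 17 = 20669.65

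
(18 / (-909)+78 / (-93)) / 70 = -192 / 15655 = -0.01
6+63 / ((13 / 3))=267 / 13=20.54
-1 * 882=-882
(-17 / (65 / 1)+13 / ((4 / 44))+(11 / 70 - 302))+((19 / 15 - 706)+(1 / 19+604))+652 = 20344187 / 51870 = 392.21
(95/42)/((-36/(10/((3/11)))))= -5225/2268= -2.30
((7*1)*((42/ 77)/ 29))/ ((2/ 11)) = 0.72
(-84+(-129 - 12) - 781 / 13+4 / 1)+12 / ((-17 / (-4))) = -61494 / 221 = -278.25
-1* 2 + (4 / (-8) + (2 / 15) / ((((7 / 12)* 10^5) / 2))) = -273437 / 109375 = -2.50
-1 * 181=-181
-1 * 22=-22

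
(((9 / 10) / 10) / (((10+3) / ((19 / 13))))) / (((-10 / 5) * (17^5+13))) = -3 / 841958000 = -0.00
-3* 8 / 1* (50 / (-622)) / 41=600 / 12751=0.05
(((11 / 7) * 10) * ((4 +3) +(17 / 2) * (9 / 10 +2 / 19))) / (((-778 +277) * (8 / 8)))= -0.49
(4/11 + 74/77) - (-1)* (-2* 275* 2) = -84598/77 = -1098.68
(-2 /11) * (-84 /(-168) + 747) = -1495 /11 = -135.91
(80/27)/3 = 80/81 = 0.99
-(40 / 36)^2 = -100 / 81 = -1.23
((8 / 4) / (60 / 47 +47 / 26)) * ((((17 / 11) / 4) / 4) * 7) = 72709 / 165836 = 0.44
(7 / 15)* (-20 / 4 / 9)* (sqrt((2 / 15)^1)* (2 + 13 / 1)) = -7* sqrt(30) / 27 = -1.42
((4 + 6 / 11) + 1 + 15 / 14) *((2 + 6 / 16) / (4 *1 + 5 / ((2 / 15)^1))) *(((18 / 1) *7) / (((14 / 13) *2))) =2265237 / 102256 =22.15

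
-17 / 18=-0.94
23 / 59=0.39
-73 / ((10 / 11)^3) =-97163 / 1000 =-97.16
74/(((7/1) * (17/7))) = 74/17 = 4.35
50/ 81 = 0.62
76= 76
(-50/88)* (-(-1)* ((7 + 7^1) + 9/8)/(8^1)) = -275/256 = -1.07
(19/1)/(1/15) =285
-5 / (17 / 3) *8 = -7.06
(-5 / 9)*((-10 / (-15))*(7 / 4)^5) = -84035 / 13824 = -6.08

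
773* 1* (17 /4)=13141 /4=3285.25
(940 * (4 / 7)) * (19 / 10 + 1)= 10904 / 7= 1557.71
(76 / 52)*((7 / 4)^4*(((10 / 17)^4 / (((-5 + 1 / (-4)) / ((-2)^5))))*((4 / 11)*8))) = 29.10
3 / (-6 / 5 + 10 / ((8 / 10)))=30 / 113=0.27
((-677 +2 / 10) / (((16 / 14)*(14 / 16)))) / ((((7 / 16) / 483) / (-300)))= 224156160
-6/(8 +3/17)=-102/139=-0.73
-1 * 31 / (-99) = 31 / 99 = 0.31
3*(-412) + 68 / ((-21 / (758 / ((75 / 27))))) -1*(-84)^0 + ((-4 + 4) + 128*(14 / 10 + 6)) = -205347 / 175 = -1173.41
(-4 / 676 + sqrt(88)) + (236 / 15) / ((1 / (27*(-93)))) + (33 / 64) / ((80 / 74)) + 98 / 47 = -803274321309 / 20334080 + 2*sqrt(22) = -39494.46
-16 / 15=-1.07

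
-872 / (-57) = 872 / 57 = 15.30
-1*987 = -987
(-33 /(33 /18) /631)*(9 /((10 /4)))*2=-648 /3155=-0.21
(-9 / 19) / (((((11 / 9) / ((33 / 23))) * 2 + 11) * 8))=-243 / 52136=-0.00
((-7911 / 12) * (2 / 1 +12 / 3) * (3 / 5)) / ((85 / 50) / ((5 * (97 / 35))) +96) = -2302101 / 93239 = -24.69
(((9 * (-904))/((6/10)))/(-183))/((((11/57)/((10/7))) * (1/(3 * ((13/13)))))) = 7729200/4697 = 1645.56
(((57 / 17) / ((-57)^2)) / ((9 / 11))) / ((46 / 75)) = 275 / 133722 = 0.00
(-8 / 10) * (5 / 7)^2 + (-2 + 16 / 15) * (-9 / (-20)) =-2029 / 2450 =-0.83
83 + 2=85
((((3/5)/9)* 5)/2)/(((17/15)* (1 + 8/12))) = 3/34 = 0.09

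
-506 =-506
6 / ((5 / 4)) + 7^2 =269 / 5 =53.80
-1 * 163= -163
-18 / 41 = -0.44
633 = 633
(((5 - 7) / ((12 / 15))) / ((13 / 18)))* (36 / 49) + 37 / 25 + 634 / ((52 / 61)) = 23653963 / 31850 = 742.67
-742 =-742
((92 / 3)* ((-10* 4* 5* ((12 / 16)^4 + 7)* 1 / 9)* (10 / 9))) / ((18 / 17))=-5232.22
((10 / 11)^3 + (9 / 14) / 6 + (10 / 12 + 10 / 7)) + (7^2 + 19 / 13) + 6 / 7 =79124537 / 1453452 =54.44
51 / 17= 3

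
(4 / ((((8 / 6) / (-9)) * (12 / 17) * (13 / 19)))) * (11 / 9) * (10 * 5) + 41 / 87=-7726709 / 2262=-3415.87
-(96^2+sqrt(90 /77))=-9216 - 3 * sqrt(770) /77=-9217.08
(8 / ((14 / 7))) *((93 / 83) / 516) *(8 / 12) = 62 / 10707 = 0.01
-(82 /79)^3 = -551368 /493039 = -1.12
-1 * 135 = -135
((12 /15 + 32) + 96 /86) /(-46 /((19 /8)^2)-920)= -658103 /18009690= -0.04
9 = 9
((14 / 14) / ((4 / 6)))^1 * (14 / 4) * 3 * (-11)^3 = -83853 / 4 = -20963.25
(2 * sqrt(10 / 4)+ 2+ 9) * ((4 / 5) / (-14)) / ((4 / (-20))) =2 * sqrt(10) / 7+ 22 / 7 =4.05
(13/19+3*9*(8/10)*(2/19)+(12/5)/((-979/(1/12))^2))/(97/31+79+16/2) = 100187755201/3052787935560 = 0.03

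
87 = 87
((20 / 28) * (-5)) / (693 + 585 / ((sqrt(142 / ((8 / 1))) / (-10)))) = 19525 / 11421369 + 32500 * sqrt(71) / 79949583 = 0.01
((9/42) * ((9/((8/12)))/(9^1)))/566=9/15848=0.00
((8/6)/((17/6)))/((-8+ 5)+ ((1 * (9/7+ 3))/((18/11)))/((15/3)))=-42/221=-0.19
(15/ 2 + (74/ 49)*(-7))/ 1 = -3.07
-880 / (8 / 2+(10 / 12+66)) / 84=-88 / 595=-0.15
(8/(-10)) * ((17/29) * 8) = -544/145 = -3.75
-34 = -34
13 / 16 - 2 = -19 / 16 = -1.19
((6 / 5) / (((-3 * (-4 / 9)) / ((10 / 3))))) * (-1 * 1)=-3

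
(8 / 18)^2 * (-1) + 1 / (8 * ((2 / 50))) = 1897 / 648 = 2.93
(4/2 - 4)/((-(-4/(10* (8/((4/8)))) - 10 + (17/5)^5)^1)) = 50000/11108231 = 0.00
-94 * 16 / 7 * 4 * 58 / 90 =-174464 / 315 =-553.85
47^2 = 2209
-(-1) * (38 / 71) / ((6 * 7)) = 0.01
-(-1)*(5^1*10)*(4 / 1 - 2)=100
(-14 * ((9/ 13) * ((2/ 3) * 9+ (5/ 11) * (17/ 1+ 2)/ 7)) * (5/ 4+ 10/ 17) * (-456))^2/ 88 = 2551497471281250/ 65007371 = 39249356.37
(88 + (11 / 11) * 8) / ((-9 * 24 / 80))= -320 / 9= -35.56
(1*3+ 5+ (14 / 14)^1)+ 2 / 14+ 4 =92 / 7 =13.14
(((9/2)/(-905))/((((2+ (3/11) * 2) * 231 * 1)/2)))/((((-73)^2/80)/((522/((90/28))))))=-1392/33759215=-0.00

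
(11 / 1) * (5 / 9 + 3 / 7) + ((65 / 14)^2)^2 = 164398441 / 345744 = 475.49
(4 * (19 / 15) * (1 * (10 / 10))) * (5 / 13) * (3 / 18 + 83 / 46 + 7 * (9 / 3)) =120460 / 2691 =44.76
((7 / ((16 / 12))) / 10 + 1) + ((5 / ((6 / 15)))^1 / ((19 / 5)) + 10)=11259 / 760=14.81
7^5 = 16807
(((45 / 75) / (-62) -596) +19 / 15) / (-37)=16.07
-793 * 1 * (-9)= 7137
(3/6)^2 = 1/4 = 0.25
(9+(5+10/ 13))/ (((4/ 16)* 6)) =128/ 13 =9.85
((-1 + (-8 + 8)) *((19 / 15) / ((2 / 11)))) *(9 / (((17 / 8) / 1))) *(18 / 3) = -15048 / 85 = -177.04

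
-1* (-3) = 3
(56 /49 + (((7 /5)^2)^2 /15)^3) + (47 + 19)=387364955416657 /5767822265625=67.16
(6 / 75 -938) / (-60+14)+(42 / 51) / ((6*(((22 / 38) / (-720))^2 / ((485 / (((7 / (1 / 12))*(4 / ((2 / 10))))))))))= 72509306268 / 1182775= 61304.40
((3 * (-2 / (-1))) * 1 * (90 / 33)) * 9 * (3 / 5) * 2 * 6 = 11664 / 11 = 1060.36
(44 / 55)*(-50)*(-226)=9040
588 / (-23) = -588 / 23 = -25.57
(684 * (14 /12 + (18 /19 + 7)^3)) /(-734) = -62117157 /132487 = -468.85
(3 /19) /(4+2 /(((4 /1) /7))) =2 /95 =0.02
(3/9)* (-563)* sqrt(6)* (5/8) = -2815* sqrt(6)/24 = -287.30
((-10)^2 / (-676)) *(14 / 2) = -175 / 169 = -1.04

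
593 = 593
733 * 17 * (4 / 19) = 49844 / 19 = 2623.37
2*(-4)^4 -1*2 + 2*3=516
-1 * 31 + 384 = 353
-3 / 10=-0.30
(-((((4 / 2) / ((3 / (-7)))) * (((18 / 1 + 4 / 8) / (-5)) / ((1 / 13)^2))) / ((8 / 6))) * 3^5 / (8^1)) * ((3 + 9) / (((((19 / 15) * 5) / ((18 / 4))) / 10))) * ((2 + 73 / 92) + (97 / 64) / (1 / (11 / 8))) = -2604449304639 / 94208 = -27645733.96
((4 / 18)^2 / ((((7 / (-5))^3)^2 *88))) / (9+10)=15625 / 3983359842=0.00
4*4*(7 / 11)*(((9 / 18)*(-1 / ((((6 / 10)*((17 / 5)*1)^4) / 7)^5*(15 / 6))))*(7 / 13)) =-785391807556152343750000 / 141227977149596497580933233149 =-0.00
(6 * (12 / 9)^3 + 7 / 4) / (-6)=-575 / 216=-2.66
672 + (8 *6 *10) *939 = 451392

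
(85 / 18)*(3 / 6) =85 / 36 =2.36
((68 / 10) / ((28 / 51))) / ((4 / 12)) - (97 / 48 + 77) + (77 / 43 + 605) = 564.93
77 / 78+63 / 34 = 2.84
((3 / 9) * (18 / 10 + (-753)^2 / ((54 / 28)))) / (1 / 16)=70561552 / 45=1568034.49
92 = 92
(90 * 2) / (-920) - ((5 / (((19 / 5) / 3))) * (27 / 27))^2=-261999 / 16606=-15.78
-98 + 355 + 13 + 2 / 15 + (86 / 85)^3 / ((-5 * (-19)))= 47282163668 / 175025625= 270.14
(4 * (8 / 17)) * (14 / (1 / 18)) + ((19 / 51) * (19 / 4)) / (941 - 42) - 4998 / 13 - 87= 2.89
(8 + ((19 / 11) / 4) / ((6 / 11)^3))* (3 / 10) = 9211 / 2880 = 3.20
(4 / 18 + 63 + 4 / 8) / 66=1147 / 1188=0.97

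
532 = 532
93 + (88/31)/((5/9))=15207/155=98.11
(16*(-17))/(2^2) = -68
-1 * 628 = -628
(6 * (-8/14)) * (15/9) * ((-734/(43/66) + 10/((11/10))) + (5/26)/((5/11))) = 274759620/43043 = 6383.38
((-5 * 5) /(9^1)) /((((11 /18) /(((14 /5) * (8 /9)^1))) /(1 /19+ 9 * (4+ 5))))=-156800 /171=-916.96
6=6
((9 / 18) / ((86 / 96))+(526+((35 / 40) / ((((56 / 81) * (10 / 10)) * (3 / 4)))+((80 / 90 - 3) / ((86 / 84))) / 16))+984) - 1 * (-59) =3242785 / 2064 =1571.12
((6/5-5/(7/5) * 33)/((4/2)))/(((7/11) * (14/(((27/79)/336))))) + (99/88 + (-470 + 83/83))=-28399144097/60697280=-467.88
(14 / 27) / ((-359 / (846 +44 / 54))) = -320096 / 261711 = -1.22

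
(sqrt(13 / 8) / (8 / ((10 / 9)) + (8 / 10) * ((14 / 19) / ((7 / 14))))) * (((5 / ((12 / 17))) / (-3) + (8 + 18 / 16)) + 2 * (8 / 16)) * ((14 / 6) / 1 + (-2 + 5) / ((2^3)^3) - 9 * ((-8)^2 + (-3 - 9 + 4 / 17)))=-648657979255 * sqrt(26) / 5986123776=-552.53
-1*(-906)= 906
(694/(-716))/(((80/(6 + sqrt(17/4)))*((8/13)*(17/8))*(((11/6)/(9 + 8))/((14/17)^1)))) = -284193/669460 - 94731*sqrt(17)/2677840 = -0.57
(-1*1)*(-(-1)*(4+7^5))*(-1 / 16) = 1050.69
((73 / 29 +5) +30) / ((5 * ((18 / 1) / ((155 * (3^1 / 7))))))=16864 / 609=27.69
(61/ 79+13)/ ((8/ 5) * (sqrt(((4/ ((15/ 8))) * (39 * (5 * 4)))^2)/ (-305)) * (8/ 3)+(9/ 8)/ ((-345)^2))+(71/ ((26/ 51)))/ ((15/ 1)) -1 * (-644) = 3021051708862137/ 4628595430030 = 652.69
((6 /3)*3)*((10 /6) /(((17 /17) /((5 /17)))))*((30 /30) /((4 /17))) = 25 /2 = 12.50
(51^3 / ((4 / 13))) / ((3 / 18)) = 5173389 / 2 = 2586694.50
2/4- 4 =-7/2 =-3.50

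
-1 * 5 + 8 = 3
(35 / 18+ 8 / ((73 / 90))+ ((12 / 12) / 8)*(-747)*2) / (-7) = 459749 / 18396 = 24.99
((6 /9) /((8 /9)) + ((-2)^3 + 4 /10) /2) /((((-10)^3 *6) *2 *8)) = 61 /1920000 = 0.00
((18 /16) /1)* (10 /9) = 5 /4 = 1.25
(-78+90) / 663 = 4 / 221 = 0.02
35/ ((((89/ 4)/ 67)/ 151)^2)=57318065840/ 7921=7236215.86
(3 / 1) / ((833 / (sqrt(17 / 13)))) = 3 * sqrt(221) / 10829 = 0.00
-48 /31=-1.55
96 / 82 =48 / 41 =1.17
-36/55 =-0.65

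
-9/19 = -0.47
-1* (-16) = 16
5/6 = 0.83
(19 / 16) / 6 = 19 / 96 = 0.20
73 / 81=0.90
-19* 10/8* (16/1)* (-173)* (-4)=-262960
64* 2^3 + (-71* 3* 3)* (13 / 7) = -4723 / 7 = -674.71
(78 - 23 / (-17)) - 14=1111 / 17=65.35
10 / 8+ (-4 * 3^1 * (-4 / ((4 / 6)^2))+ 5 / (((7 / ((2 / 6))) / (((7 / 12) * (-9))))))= 108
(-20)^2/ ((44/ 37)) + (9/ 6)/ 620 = 4588033/ 13640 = 336.37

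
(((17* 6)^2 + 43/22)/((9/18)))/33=228931/363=630.66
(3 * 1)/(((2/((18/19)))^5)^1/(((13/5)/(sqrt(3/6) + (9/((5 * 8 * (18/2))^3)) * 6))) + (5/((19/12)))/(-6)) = 10029025317530492658028800/824355951188777274561765839 + 153666728650976761958400000 * sqrt(2)/824355951188777274561765839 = 0.28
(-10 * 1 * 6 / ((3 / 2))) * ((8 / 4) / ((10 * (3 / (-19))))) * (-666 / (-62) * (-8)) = -134976 / 31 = -4354.06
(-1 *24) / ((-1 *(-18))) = -4 / 3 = -1.33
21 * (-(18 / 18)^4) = -21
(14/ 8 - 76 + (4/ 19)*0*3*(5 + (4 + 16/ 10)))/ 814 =-27/ 296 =-0.09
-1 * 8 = -8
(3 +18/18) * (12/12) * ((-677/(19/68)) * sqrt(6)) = -184144 * sqrt(6)/19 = -23739.94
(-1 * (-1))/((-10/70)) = -7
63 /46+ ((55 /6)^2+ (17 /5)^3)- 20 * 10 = -7793411 /103500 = -75.30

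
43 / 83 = 0.52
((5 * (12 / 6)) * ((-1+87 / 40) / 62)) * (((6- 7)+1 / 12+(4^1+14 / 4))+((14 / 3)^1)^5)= 101411665 / 241056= 420.70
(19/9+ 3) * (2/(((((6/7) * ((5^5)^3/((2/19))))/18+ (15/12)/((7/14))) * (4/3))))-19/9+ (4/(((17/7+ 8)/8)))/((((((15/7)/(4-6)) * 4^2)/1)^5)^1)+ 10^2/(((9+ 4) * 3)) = 1211418409277608122889/2674275513179587200000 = 0.45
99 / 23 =4.30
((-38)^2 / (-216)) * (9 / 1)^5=-789507 / 2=-394753.50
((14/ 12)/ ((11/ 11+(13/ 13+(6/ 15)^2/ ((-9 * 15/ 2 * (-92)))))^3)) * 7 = 7639759107421875/ 7484134890726016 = 1.02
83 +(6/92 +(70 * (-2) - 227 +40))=-243.93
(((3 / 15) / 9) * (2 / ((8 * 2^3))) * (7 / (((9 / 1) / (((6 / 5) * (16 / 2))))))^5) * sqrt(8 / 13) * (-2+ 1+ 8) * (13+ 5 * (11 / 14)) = 43507810304 * sqrt(26) / 148078125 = 1498.18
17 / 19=0.89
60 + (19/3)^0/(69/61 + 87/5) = 339425/5652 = 60.05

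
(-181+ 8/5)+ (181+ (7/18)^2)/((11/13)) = 618137/17820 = 34.69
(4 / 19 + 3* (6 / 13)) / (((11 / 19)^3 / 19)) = 2702446 / 17303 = 156.18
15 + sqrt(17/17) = 16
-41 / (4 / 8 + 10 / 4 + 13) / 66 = -41 / 1056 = -0.04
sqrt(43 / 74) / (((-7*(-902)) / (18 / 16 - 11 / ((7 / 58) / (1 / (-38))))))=0.00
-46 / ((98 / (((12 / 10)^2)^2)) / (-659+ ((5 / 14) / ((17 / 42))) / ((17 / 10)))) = 5672492208 / 8850625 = 640.91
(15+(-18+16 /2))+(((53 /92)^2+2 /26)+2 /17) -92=-161752587 /1870544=-86.47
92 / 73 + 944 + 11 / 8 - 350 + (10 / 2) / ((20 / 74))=359239 / 584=615.14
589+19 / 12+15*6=8167 / 12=680.58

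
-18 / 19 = -0.95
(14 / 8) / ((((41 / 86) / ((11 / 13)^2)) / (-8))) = -145684 / 6929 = -21.03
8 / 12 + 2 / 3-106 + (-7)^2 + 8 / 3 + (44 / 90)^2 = -52.76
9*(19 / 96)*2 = 57 / 16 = 3.56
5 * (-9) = -45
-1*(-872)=872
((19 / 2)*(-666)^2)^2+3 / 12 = 71023834974097 / 4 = 17755958743524.25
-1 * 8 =-8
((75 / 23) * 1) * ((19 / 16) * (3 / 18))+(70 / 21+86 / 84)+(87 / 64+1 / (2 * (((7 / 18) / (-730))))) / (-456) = 11054003 / 1566208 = 7.06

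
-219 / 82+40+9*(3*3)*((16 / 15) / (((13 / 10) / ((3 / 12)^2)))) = 44221 / 1066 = 41.48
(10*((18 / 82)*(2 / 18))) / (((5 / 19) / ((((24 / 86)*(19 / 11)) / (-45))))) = -2888 / 290895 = -0.01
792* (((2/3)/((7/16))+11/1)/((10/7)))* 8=277728/5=55545.60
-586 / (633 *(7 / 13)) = -7618 / 4431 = -1.72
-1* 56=-56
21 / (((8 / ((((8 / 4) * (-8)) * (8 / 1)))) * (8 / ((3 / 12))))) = -21 / 2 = -10.50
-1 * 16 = -16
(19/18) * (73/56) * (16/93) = 1387/5859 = 0.24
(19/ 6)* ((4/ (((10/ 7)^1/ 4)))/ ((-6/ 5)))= -266/ 9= -29.56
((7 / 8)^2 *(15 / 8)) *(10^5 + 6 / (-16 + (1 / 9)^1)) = 143554.15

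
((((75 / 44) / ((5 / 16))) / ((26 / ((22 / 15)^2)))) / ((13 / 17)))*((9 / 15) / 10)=748 / 21125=0.04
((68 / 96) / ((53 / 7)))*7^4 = 285719 / 1272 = 224.62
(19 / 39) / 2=19 / 78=0.24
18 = 18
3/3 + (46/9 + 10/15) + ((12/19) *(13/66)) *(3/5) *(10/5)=6.93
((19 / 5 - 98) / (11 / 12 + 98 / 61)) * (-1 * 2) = 689544 / 9235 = 74.67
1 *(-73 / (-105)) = 73 / 105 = 0.70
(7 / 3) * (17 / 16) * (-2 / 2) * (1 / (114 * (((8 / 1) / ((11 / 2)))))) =-1309 / 87552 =-0.01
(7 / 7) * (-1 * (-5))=5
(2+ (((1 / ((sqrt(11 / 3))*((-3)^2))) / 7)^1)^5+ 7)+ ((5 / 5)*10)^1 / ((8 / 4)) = sqrt(33) / 146770337637+ 14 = 14.00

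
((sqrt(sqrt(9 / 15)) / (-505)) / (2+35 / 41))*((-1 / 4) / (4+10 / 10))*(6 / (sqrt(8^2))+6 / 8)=0.00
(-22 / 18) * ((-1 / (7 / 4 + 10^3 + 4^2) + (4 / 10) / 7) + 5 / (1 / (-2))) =15585328 / 1282365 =12.15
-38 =-38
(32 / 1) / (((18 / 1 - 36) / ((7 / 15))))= -0.83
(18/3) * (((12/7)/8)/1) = 9/7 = 1.29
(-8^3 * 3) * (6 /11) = -9216 /11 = -837.82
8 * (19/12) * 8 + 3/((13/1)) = 3961/39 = 101.56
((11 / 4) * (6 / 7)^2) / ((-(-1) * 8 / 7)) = 99 / 56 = 1.77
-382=-382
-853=-853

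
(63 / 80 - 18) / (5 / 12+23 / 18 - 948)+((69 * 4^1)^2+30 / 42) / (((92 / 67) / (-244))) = -1484871254014187 / 109695740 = -13536270.91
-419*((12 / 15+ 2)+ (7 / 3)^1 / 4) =-85057 / 60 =-1417.62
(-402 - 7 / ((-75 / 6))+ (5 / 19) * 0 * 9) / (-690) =5018 / 8625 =0.58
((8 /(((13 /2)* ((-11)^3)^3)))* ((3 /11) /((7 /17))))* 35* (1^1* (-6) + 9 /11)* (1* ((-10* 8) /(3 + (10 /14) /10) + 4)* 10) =-0.00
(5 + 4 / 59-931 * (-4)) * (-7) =-1540105 / 59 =-26103.47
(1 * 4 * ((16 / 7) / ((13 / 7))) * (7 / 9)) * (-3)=-448 / 39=-11.49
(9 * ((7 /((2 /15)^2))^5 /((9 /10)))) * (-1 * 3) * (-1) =283938372516632.08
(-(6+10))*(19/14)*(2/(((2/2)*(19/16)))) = -256/7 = -36.57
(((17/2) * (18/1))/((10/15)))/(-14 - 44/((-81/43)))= 37179/1516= 24.52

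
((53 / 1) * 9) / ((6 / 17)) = 2703 / 2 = 1351.50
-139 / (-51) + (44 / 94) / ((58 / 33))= 207970 / 69513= 2.99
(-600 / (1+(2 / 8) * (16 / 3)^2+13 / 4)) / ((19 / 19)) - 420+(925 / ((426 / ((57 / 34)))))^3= -19542440318116385 / 46028316664768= -424.57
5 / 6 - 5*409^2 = -5018425 / 6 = -836404.17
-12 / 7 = -1.71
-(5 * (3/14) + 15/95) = -327/266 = -1.23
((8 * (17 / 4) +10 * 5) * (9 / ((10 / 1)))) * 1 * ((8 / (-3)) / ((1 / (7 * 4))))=-28224 / 5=-5644.80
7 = 7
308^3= 29218112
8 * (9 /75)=24 /25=0.96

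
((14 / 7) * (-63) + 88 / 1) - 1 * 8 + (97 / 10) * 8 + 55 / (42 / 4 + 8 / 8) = 4184 / 115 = 36.38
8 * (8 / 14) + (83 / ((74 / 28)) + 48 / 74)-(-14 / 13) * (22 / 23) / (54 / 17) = 77258540 / 2090907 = 36.95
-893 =-893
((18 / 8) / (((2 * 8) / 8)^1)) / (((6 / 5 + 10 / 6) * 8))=135 / 2752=0.05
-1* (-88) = 88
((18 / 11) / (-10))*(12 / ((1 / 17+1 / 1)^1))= -102 / 55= -1.85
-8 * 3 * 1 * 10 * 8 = -1920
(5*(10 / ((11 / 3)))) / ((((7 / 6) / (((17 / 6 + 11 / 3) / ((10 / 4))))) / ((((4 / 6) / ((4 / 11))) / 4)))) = 195 / 14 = 13.93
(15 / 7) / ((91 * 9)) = 5 / 1911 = 0.00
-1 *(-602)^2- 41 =-362445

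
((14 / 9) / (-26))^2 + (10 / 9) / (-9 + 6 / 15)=-73943 / 588627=-0.13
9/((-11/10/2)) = -180/11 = -16.36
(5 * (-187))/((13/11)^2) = -113135/169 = -669.44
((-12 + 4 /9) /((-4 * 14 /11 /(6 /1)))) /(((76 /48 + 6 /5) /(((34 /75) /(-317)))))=-38896 /5558595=-0.01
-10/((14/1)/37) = -185/7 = -26.43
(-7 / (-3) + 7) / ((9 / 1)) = 28 / 27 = 1.04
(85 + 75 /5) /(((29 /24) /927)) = 2224800 /29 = 76717.24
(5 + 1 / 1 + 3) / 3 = 3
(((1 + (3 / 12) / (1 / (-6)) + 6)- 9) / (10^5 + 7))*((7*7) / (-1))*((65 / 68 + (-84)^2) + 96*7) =180270167 / 13600952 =13.25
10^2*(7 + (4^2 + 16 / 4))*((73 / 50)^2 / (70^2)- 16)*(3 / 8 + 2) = -100545266223 / 980000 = -102597.21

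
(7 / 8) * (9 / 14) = 9 / 16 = 0.56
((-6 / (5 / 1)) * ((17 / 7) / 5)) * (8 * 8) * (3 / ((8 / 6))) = -14688 / 175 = -83.93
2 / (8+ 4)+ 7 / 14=2 / 3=0.67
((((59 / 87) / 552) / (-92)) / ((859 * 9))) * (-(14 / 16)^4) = 141659 / 139907752132608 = 0.00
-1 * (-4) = 4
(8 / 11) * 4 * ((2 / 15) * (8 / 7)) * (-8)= -4096 / 1155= -3.55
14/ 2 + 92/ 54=235/ 27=8.70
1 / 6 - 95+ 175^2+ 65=30595.17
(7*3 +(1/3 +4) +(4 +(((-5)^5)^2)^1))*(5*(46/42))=3369150745/63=53478583.25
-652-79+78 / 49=-35741 / 49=-729.41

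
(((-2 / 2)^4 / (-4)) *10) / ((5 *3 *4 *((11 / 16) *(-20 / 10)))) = 1 / 33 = 0.03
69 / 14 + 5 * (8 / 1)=629 / 14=44.93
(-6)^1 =-6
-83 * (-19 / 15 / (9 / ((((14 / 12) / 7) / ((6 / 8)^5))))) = 807424 / 98415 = 8.20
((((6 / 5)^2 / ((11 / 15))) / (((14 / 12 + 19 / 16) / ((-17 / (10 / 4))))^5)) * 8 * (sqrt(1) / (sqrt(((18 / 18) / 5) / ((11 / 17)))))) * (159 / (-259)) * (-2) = -187108153616857300992 * sqrt(935) / 820171535285265625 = -6975.80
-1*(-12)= 12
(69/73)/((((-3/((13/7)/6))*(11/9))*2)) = -897/22484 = -0.04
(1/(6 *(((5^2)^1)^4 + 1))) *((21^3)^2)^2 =2451942503795547/781252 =3138478370.35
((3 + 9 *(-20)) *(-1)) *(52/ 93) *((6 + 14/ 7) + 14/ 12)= 84370/ 93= 907.20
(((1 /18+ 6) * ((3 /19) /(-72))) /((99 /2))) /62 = -109 /25190352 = -0.00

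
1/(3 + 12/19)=19/69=0.28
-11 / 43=-0.26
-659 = -659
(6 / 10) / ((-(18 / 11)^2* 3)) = -121 / 1620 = -0.07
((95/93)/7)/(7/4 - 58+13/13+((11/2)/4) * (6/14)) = -760/284673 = -0.00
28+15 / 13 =379 / 13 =29.15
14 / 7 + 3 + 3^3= 32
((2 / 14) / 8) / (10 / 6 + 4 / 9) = 0.01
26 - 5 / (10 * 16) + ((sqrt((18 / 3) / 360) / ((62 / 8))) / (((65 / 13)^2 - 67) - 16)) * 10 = 831 / 32 - 2 * sqrt(15) / 2697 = 25.97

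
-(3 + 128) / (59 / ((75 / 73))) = -9825 / 4307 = -2.28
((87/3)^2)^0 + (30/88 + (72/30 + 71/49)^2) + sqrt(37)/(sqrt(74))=sqrt(2)/2 + 42668431/2641100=16.86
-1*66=-66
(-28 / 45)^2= 0.39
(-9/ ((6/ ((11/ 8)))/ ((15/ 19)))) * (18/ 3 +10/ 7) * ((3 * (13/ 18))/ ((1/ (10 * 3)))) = -418275/ 532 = -786.23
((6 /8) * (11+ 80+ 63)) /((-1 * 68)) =-231 /136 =-1.70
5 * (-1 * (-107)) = 535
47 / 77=0.61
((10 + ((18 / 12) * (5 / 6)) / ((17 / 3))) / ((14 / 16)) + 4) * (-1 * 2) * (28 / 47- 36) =6210048 / 5593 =1110.33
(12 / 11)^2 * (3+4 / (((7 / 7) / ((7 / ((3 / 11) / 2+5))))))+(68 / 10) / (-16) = 5268359 / 546920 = 9.63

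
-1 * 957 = -957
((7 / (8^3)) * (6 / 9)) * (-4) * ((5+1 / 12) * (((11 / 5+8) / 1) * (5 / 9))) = -7259 / 6912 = -1.05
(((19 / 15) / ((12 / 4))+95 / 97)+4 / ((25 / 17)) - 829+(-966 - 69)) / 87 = -40591846 / 1898775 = -21.38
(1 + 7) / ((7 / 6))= 48 / 7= 6.86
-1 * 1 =-1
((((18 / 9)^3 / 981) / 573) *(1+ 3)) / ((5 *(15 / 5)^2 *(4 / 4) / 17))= 544 / 25295085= 0.00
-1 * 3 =-3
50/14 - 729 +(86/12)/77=-725.34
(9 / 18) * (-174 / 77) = -87 / 77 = -1.13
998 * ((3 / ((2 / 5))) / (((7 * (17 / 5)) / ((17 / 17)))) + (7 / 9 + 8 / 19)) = 30745885 / 20349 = 1510.93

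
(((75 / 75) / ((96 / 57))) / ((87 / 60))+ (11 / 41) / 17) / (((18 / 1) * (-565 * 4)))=-68767 / 6578118720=-0.00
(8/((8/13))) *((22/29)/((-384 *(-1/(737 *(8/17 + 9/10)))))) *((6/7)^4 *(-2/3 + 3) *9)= 1989044343/6763960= 294.07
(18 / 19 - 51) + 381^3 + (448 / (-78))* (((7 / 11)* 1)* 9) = 150267103128 / 2717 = 55306258.05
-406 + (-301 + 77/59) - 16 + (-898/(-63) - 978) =-1685.44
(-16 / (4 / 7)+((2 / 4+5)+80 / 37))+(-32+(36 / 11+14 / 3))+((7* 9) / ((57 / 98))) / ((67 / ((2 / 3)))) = -134669509 / 3108666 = -43.32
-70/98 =-5/7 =-0.71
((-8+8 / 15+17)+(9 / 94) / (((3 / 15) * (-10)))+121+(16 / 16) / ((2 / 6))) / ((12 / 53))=19950737 / 33840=589.56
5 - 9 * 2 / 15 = 19 / 5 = 3.80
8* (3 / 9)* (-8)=-21.33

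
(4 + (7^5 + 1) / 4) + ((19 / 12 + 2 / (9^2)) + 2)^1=1363913 / 324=4209.61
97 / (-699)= -97 / 699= -0.14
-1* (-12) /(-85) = -12 /85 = -0.14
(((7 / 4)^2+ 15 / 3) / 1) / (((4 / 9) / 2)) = 1161 / 32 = 36.28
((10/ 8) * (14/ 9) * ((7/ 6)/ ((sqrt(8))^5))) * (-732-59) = -193795 * sqrt(2)/ 27648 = -9.91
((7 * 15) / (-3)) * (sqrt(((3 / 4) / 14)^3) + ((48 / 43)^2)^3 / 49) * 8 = -14.53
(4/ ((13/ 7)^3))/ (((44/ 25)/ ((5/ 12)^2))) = 214375/ 3480048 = 0.06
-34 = -34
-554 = -554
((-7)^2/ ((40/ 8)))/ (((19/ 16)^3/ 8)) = 1605632/ 34295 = 46.82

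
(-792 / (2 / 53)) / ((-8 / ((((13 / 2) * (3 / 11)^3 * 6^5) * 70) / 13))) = 1752574320 / 121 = 14484085.29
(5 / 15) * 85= 85 / 3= 28.33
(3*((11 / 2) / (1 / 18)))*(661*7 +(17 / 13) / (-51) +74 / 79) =1411600806 / 1027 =1374489.59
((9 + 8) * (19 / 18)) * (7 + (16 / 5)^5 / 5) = 374018173 / 281250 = 1329.84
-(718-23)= -695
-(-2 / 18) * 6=2 / 3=0.67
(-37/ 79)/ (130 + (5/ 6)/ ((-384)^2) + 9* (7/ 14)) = -32735232/ 9400762763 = -0.00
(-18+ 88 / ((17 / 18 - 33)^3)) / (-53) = 3458313810 / 10181301749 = 0.34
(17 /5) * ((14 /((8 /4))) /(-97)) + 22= 21.75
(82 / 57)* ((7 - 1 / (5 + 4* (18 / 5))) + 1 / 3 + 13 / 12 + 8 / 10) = 2186981 / 165870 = 13.18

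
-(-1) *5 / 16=5 / 16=0.31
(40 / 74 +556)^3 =8731635314688 / 50653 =172381405.14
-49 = -49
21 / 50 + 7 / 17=707 / 850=0.83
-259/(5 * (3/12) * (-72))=259/90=2.88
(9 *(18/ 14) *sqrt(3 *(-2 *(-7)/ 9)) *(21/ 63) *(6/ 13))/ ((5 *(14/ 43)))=1161 *sqrt(42)/ 3185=2.36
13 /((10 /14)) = 91 /5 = 18.20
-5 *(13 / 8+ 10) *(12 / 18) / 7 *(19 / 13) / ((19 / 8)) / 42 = -0.08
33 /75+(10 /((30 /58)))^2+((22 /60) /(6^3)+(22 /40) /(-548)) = 207635119 /554850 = 374.22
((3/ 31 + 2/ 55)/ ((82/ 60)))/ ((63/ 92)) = 41768/ 293601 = 0.14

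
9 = 9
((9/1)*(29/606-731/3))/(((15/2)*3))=-49211/505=-97.45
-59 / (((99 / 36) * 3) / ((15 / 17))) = -1180 / 187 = -6.31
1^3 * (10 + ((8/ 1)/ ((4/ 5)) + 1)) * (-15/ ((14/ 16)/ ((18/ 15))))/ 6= -72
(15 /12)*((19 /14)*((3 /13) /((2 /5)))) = 1425 /1456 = 0.98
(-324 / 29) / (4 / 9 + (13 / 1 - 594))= 2916 / 151525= 0.02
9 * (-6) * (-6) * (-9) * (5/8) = -3645/2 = -1822.50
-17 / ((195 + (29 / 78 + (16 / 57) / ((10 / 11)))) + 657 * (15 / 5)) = -41990 / 5351701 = -0.01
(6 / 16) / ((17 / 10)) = 15 / 68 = 0.22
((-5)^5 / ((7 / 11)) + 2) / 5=-34361 / 35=-981.74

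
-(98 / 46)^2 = -2401 / 529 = -4.54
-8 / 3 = -2.67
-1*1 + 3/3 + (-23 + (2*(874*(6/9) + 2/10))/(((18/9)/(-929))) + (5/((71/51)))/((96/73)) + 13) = -18453992909/34080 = -541490.40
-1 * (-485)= 485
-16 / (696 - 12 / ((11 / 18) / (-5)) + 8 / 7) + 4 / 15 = 5662 / 22965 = 0.25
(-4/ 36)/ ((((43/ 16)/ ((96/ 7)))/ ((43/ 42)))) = -256/ 441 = -0.58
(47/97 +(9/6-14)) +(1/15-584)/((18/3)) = -477259/4365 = -109.34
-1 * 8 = -8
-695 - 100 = -795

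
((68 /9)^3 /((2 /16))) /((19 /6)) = 5030912 /4617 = 1089.65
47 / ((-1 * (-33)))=47 / 33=1.42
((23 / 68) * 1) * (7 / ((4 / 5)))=805 / 272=2.96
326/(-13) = -326/13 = -25.08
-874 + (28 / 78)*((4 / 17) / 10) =-2897282 / 3315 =-873.99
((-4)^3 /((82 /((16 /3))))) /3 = -512 /369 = -1.39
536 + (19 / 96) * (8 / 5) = 32179 / 60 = 536.32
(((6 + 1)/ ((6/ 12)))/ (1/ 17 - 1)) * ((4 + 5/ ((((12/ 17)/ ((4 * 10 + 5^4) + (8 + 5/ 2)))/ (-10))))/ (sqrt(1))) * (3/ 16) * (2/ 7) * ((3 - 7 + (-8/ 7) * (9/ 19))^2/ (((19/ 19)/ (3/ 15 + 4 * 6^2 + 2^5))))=196058960501279/ 1415120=138545819.79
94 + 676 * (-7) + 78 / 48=-37091 / 8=-4636.38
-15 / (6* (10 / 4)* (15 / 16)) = -16 / 15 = -1.07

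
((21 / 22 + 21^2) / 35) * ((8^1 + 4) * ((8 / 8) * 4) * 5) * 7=233352 / 11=21213.82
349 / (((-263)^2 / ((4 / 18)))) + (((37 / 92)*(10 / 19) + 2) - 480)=-259956066775 / 544083354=-477.79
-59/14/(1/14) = -59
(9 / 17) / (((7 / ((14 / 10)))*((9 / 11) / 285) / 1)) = 627 / 17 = 36.88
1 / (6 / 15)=5 / 2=2.50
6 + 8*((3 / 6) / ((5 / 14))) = 86 / 5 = 17.20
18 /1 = 18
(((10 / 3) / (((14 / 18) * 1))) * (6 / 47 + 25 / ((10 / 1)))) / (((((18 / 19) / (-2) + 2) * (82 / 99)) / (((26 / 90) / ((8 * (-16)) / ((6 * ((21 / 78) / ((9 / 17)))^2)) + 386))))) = 4072899831 / 480372279788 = 0.01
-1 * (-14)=14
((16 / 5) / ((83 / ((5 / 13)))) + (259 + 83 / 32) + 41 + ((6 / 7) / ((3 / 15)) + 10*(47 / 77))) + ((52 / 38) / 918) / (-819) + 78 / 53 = 3477970354686749 / 11059788291552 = 314.47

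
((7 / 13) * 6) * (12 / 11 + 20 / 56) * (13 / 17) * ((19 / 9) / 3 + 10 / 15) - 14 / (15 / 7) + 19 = 146162 / 8415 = 17.37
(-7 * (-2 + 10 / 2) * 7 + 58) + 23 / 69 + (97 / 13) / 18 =-20651 / 234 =-88.25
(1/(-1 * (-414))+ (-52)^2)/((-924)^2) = 1119457/353463264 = 0.00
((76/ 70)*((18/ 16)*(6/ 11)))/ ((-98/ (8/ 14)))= -513/ 132055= -0.00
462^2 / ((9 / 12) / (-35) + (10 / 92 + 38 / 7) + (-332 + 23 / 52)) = -654.65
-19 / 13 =-1.46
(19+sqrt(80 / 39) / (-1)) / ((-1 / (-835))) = 15865 - 3340 * sqrt(195) / 39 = 14669.09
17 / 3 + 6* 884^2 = 14066225 / 3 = 4688741.67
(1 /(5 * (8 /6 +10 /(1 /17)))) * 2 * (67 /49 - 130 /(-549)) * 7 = 43153 /1646085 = 0.03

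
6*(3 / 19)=18 / 19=0.95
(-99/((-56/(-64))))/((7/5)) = -3960/49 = -80.82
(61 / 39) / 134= 61 / 5226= 0.01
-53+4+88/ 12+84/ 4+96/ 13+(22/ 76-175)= -278605/ 1482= -187.99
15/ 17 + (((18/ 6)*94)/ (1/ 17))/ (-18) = -13538/ 51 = -265.45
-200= -200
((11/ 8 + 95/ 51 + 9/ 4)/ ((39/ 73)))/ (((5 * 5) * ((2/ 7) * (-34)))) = -1144129/ 27050400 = -0.04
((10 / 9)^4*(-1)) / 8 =-1250 / 6561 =-0.19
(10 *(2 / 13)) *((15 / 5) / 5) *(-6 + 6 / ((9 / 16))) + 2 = 82 / 13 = 6.31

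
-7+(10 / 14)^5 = -114524 / 16807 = -6.81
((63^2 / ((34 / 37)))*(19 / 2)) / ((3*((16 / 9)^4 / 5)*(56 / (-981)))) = -4275886598235 / 35651584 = -119935.39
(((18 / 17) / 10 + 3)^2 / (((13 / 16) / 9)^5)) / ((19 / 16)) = 69046281871294464 / 50969246575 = 1354665.54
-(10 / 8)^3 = -125 / 64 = -1.95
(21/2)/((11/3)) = 2.86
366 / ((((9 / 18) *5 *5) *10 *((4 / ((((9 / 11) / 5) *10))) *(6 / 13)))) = 7137 / 2750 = 2.60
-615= -615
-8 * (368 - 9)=-2872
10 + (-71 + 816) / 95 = 339 / 19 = 17.84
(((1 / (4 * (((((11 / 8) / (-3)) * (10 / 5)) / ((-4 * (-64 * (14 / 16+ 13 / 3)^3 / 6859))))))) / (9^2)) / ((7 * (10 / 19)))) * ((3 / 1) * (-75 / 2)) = 9765625 / 18012456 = 0.54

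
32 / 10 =3.20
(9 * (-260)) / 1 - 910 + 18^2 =-2926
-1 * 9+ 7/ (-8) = -79/ 8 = -9.88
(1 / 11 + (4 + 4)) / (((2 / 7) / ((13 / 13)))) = 623 / 22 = 28.32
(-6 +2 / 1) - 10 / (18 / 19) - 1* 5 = -176 / 9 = -19.56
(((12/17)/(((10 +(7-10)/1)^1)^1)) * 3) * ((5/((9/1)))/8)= 5/238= 0.02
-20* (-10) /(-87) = -200 /87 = -2.30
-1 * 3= -3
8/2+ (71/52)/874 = 181863/45448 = 4.00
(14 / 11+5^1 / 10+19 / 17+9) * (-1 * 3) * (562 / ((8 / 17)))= -3748821 / 88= -42600.24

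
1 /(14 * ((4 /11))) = 11 /56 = 0.20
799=799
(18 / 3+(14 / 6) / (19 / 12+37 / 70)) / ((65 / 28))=176456 / 57655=3.06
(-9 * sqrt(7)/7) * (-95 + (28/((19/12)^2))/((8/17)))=231543 * sqrt(7)/2527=242.42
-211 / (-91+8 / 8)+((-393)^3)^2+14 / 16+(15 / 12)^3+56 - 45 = 10610791724680891697 / 2880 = 3684302682180865.17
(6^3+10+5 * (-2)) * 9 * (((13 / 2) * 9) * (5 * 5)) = 2843100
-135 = -135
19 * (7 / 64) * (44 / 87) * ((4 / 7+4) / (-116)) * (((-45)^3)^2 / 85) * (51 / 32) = -347097403125 / 53824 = -6448747.83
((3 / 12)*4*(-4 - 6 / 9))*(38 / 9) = -532 / 27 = -19.70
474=474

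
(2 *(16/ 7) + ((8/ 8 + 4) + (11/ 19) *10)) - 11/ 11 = 1910/ 133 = 14.36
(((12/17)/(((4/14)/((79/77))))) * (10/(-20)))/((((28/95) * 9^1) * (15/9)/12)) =-4503/1309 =-3.44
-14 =-14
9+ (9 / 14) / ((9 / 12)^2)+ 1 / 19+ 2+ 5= 2287 / 133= 17.20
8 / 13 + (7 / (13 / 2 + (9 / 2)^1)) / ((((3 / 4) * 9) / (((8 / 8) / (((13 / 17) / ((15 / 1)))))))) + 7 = 937 / 99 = 9.46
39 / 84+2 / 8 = 0.71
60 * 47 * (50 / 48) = 5875 / 2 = 2937.50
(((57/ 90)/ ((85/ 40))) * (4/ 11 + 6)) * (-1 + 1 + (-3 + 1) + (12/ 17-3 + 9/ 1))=85120/ 9537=8.93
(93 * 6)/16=279/8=34.88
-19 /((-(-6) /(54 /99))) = -19 /11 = -1.73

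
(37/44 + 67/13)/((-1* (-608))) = 3429/347776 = 0.01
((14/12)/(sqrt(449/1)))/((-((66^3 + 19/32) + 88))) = -112 *sqrt(449)/12396046329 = -0.00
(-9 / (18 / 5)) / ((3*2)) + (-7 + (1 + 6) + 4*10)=475 / 12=39.58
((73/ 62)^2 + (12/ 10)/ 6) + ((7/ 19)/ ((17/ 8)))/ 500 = 246252491/ 155201500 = 1.59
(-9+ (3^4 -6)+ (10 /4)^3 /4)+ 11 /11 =2269 /32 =70.91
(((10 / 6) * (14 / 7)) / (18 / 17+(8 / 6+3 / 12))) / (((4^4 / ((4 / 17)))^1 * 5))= 1 / 4312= 0.00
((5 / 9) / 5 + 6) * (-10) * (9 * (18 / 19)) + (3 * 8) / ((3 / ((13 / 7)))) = -67324 / 133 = -506.20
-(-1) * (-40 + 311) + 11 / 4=1095 / 4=273.75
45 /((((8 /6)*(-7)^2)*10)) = 27 /392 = 0.07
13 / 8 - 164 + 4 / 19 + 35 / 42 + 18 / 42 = -160.90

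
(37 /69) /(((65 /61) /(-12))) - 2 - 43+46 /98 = -3704462 /73255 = -50.57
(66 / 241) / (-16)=-33 / 1928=-0.02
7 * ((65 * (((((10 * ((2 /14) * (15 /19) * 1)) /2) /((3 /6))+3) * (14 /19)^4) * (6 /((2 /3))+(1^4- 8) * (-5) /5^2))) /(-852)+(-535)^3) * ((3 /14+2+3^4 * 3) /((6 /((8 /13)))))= -184838102440263901366 /6856318131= -26958799009.71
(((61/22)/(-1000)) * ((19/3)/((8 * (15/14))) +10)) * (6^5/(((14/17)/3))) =-162366201/192500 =-843.46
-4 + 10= 6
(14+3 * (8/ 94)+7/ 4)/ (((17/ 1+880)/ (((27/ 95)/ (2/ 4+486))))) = 27081/ 2597978110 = 0.00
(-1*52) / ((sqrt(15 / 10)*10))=-26*sqrt(6) / 15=-4.25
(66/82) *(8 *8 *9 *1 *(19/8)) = 45144/41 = 1101.07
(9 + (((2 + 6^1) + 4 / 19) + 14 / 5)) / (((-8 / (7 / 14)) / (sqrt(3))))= -1901 * sqrt(3) / 1520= -2.17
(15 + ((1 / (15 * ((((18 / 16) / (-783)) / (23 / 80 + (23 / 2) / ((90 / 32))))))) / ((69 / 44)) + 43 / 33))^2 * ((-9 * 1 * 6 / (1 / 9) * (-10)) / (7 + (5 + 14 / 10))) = 2825196212224 / 608025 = 4646513.24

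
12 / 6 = 2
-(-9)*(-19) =-171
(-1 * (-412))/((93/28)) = 11536/93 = 124.04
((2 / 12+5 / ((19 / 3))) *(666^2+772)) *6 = 48431752 / 19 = 2549039.58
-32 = -32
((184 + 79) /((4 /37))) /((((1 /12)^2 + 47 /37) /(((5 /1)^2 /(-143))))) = -64808460 /194623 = -332.99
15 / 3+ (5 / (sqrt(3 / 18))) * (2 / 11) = 10 * sqrt(6) / 11+ 5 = 7.23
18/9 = 2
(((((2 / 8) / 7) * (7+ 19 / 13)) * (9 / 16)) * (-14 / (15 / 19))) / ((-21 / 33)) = 6897 / 1456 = 4.74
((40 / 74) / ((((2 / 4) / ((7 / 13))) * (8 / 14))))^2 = 240100 / 231361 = 1.04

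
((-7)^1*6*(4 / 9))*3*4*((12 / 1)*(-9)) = 24192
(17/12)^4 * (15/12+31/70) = 6598159/967680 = 6.82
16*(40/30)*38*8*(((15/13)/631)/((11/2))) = 194560/90233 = 2.16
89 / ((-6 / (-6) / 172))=15308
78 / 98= 39 / 49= 0.80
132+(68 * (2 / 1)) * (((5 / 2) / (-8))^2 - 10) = -38871 / 32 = -1214.72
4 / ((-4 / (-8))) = 8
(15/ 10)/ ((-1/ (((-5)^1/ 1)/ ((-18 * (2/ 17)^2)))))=-1445/ 48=-30.10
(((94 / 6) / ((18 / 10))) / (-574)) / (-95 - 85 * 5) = 47 / 1611792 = 0.00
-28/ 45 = -0.62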